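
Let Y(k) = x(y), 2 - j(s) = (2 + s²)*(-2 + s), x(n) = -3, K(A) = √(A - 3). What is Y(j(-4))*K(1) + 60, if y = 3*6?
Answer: 60 - 3*I*√2 ≈ 60.0 - 4.2426*I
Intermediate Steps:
K(A) = √(-3 + A)
y = 18
j(s) = 2 - (-2 + s)*(2 + s²) (j(s) = 2 - (2 + s²)*(-2 + s) = 2 - (-2 + s)*(2 + s²))
Y(k) = -3
Y(j(-4))*K(1) + 60 = -3*√(-3 + 1) + 60 = -3*I*√2 + 60 = 60 - 3*I*√2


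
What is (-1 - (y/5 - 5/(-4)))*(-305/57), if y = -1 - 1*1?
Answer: 2257/228 ≈ 9.8991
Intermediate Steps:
y = -2 (y = -1 - 1 = -2)
(-1 - (y/5 - 5/(-4)))*(-305/57) = (-1 - (-2/5 - 5/(-4)))*(-305/57) = (-1 - (-2*1/5 - 5*(-1/4)))*(-305*1/57) = (-1 - (-2/5 + 5/4))*(-305/57) = (-1 - 1*17/20)*(-305/57) = (-1 - 17/20)*(-305/57) = -37/20*(-305/57) = 2257/228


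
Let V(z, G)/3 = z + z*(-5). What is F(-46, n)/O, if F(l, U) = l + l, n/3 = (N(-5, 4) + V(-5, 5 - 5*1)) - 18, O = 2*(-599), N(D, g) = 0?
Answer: 46/599 ≈ 0.076795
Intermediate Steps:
V(z, G) = -12*z (V(z, G) = 3*(z + z*(-5)) = 3*(z - 5*z) = 3*(-4*z) = -12*z)
O = -1198
n = 126 (n = 3*((0 - 12*(-5)) - 18) = 3*((0 + 60) - 18) = 3*(60 - 18) = 3*42 = 126)
F(l, U) = 2*l
F(-46, n)/O = (2*(-46))/(-1198) = -92*(-1/1198) = 46/599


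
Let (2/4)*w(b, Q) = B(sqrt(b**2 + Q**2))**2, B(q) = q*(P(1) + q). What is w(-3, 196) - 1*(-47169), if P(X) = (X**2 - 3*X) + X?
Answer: 2953085269 - 768500*sqrt(1537) ≈ 2.9230e+9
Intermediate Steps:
P(X) = X**2 - 2*X
B(q) = q*(-1 + q) (B(q) = q*(1*(-2 + 1) + q) = q*(1*(-1) + q) = q*(-1 + q))
w(b, Q) = 2*(-1 + sqrt(Q**2 + b**2))**2*(Q**2 + b**2) (w(b, Q) = 2*(sqrt(b**2 + Q**2)*(-1 + sqrt(b**2 + Q**2)))**2 = 2*(sqrt(Q**2 + b**2)*(-1 + sqrt(Q**2 + b**2)))**2 = 2*((-1 + sqrt(Q**2 + b**2))**2*(Q**2 + b**2)) = 2*(-1 + sqrt(Q**2 + b**2))**2*(Q**2 + b**2))
w(-3, 196) - 1*(-47169) = 2*(-1 + sqrt(196**2 + (-3)**2))**2*(196**2 + (-3)**2) - 1*(-47169) = 2*(-1 + sqrt(38416 + 9))**2*(38416 + 9) + 47169 = 2*(-1 + sqrt(38425))**2*38425 + 47169 = 2*(-1 + 5*sqrt(1537))**2*38425 + 47169 = 76850*(-1 + 5*sqrt(1537))**2 + 47169 = 47169 + 76850*(-1 + 5*sqrt(1537))**2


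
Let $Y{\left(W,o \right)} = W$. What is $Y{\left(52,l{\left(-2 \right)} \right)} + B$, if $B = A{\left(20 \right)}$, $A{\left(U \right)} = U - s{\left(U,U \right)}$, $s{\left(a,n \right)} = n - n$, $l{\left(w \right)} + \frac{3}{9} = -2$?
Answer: $72$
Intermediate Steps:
$l{\left(w \right)} = - \frac{7}{3}$ ($l{\left(w \right)} = - \frac{1}{3} - 2 = - \frac{7}{3}$)
$s{\left(a,n \right)} = 0$
$A{\left(U \right)} = U$ ($A{\left(U \right)} = U - 0 = U + 0 = U$)
$B = 20$
$Y{\left(52,l{\left(-2 \right)} \right)} + B = 52 + 20 = 72$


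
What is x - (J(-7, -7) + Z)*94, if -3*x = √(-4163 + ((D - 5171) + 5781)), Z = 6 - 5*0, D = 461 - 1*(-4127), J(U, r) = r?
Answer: 94 - √115 ≈ 83.276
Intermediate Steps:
D = 4588 (D = 461 + 4127 = 4588)
Z = 6 (Z = 6 + 0 = 6)
x = -√115 (x = -√(-4163 + ((4588 - 5171) + 5781))/3 = -√(-4163 + (-583 + 5781))/3 = -√(-4163 + 5198)/3 = -√115 ≈ -10.724)
x - (J(-7, -7) + Z)*94 = -√115 - (-7 + 6)*94 = -√115 - (-1)*94 = -√115 - 1*(-94) = -√115 + 94 = 94 - √115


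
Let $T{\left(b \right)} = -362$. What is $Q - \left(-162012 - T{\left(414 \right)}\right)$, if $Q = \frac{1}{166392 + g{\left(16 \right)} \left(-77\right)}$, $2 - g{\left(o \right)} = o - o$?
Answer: $\frac{26872372701}{166238} \approx 1.6165 \cdot 10^{5}$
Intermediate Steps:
$g{\left(o \right)} = 2$ ($g{\left(o \right)} = 2 - \left(o - o\right) = 2 - 0 = 2 + 0 = 2$)
$Q = \frac{1}{166238}$ ($Q = \frac{1}{166392 + 2 \left(-77\right)} = \frac{1}{166392 - 154} = \frac{1}{166238} \approx 6.0155 \cdot 10^{-6}$)
$Q - \left(-162012 - T{\left(414 \right)}\right) = \frac{1}{166238} - \left(-162012 - -362\right) = \frac{1}{166238} - \left(-162012 + 362\right) = \frac{1}{166238} - -161650 = \frac{1}{166238} + 161650 = \frac{26872372701}{166238}$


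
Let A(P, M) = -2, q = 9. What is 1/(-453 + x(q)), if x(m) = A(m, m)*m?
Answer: -1/471 ≈ -0.0021231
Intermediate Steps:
x(m) = -2*m
1/(-453 + x(q)) = 1/(-453 - 2*9) = 1/(-453 - 18) = 1/(-471) = -1/471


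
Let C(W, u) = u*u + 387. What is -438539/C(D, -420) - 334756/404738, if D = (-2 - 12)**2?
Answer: -118336953377/35776208403 ≈ -3.3077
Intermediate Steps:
D = 196 (D = (-14)**2 = 196)
C(W, u) = 387 + u**2 (C(W, u) = u**2 + 387 = 387 + u**2)
-438539/C(D, -420) - 334756/404738 = -438539/(387 + (-420)**2) - 334756/404738 = -438539/(387 + 176400) - 334756*1/404738 = -438539/176787 - 167378/202369 = -118336953377/35776208403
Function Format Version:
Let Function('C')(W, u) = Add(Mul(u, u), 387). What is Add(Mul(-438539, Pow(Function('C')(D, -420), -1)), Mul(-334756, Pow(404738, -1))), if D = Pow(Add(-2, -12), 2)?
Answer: Rational(-118336953377, 35776208403) ≈ -3.3077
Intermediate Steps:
D = 196 (D = Pow(-14, 2) = 196)
Function('C')(W, u) = Add(387, Pow(u, 2)) (Function('C')(W, u) = Add(Pow(u, 2), 387) = Add(387, Pow(u, 2)))
Add(Mul(-438539, Pow(Function('C')(D, -420), -1)), Mul(-334756, Pow(404738, -1))) = Add(Mul(-438539, Pow(Add(387, Pow(-420, 2)), -1)), Mul(-334756, Pow(404738, -1))) = Add(Mul(-438539, Pow(Add(387, 176400), -1)), Mul(-334756, Rational(1, 404738))) = Add(Mul(-438539, Pow(176787, -1)), Rational(-167378, 202369)) = Add(Mul(-438539, Rational(1, 176787)), Rational(-167378, 202369)) = Add(Rational(-438539, 176787), Rational(-167378, 202369)) = Rational(-118336953377, 35776208403)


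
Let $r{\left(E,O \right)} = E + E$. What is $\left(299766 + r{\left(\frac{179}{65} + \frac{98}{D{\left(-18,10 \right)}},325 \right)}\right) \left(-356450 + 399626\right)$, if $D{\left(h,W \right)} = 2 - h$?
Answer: $\frac{168263650632}{13} \approx 1.2943 \cdot 10^{10}$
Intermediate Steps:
$r{\left(E,O \right)} = 2 E$
$\left(299766 + r{\left(\frac{179}{65} + \frac{98}{D{\left(-18,10 \right)}},325 \right)}\right) \left(-356450 + 399626\right) = \left(299766 + 2 \left(\frac{179}{65} + \frac{98}{2 - -18}\right)\right) \left(-356450 + 399626\right) = \left(299766 + 2 \left(179 \cdot \frac{1}{65} + \frac{98}{2 + 18}\right)\right) 43176 = \left(299766 + 2 \left(\frac{179}{65} + \frac{98}{20}\right)\right) 43176 = \left(299766 + 2 \left(\frac{179}{65} + 98 \cdot \frac{1}{20}\right)\right) 43176 = \left(299766 + 2 \left(\frac{179}{65} + \frac{49}{10}\right)\right) 43176 = \left(299766 + 2 \cdot \frac{199}{26}\right) 43176 = \left(299766 + \frac{199}{13}\right) 43176 = \frac{3897157}{13} \cdot 43176 = \frac{168263650632}{13}$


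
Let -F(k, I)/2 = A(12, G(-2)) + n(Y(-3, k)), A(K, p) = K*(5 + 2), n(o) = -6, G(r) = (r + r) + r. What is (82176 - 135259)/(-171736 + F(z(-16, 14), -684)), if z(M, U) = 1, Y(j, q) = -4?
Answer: 53083/171892 ≈ 0.30882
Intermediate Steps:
G(r) = 3*r (G(r) = 2*r + r = 3*r)
A(K, p) = 7*K (A(K, p) = K*7 = 7*K)
F(k, I) = -156 (F(k, I) = -2*(7*12 - 6) = -2*(84 - 6) = -2*78 = -156)
(82176 - 135259)/(-171736 + F(z(-16, 14), -684)) = (82176 - 135259)/(-171736 - 156) = -53083/(-171892) = -53083*(-1/171892) = 53083/171892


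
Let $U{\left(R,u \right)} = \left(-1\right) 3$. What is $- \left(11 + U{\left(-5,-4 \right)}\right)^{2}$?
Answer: $-64$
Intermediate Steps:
$U{\left(R,u \right)} = -3$
$- \left(11 + U{\left(-5,-4 \right)}\right)^{2} = - \left(11 - 3\right)^{2} = - 8^{2} = \left(-1\right) 64 = -64$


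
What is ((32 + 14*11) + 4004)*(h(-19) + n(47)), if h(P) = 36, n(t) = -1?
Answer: 146650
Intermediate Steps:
((32 + 14*11) + 4004)*(h(-19) + n(47)) = ((32 + 14*11) + 4004)*(36 - 1) = ((32 + 154) + 4004)*35 = (186 + 4004)*35 = 4190*35 = 146650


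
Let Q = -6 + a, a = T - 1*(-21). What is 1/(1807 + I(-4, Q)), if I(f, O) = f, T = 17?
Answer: 1/1803 ≈ 0.00055463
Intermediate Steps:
a = 38 (a = 17 - 1*(-21) = 17 + 21 = 38)
Q = 32 (Q = -6 + 38 = 32)
1/(1807 + I(-4, Q)) = 1/(1807 - 4) = 1/1803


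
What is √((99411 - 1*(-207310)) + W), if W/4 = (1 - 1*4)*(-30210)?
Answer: √669241 ≈ 818.07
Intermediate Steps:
W = 362520 (W = 4*((1 - 1*4)*(-30210)) = 4*((1 - 4)*(-30210)) = 4*(-3*(-30210)) = 4*90630 = 362520)
√((99411 - 1*(-207310)) + W) = √((99411 - 1*(-207310)) + 362520) = √((99411 + 207310) + 362520) = √(306721 + 362520) = √669241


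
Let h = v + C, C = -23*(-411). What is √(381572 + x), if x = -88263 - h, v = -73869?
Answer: 5*√14309 ≈ 598.10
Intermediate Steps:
C = 9453
h = -64416 (h = -73869 + 9453 = -64416)
x = -23847 (x = -88263 - 1*(-64416) = -88263 + 64416 = -23847)
√(381572 + x) = √(381572 - 23847) = √357725 = 5*√14309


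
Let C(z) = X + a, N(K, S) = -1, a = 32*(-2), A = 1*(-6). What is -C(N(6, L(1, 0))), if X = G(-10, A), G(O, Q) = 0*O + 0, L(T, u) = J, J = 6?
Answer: 64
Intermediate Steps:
A = -6
a = -64
L(T, u) = 6
G(O, Q) = 0 (G(O, Q) = 0 + 0 = 0)
X = 0
C(z) = -64 (C(z) = 0 - 64 = -64)
-C(N(6, L(1, 0))) = -1*(-64) = 64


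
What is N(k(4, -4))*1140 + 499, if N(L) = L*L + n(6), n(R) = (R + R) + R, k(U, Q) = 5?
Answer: 49519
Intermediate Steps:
n(R) = 3*R (n(R) = 2*R + R = 3*R)
N(L) = 18 + L**2 (N(L) = L*L + 3*6 = L**2 + 18 = 18 + L**2)
N(k(4, -4))*1140 + 499 = (18 + 5**2)*1140 + 499 = (18 + 25)*1140 + 499 = 43*1140 + 499 = 49020 + 499 = 49519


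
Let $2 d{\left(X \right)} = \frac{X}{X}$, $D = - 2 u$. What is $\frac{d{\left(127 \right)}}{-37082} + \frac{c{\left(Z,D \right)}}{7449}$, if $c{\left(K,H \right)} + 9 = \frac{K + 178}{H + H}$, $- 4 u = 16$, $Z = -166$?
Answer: $- \frac{103217}{92074606} \approx -0.001121$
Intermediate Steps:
$u = -4$ ($u = \left(- \frac{1}{4}\right) 16 = -4$)
$D = 8$ ($D = \left(-2\right) \left(-4\right) = 8$)
$d{\left(X \right)} = \frac{1}{2}$ ($d{\left(X \right)} = \frac{X \frac{1}{X}}{2} = \frac{1}{2} \cdot 1 = \frac{1}{2}$)
$c{\left(K,H \right)} = -9 + \frac{178 + K}{2 H}$ ($c{\left(K,H \right)} = -9 + \frac{K + 178}{H + H} = -9 + \frac{178 + K}{2 H}$)
$\frac{d{\left(127 \right)}}{-37082} + \frac{c{\left(Z,D \right)}}{7449} = \frac{1}{2 \left(-37082\right)} + \frac{\frac{1}{2} \cdot \frac{1}{8} \left(178 - 166 - 144\right)}{7449} = \frac{1}{2} \left(- \frac{1}{37082}\right) + \frac{1}{2} \cdot \frac{1}{8} \left(178 - 166 - 144\right) \frac{1}{7449} = - \frac{1}{74164} + \frac{1}{2} \cdot \frac{1}{8} \left(-132\right) \frac{1}{7449} = - \frac{1}{74164} - \frac{11}{9932} = - \frac{103217}{92074606}$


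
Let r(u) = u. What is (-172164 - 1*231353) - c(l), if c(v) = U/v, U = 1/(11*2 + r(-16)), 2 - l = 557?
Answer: -1343711609/3330 ≈ -4.0352e+5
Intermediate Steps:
l = -555 (l = 2 - 1*557 = 2 - 557 = -555)
U = ⅙ (U = 1/(11*2 - 16) = 1/(22 - 16) = 1/6 = ⅙ ≈ 0.16667)
c(v) = 1/(6*v)
(-172164 - 1*231353) - c(l) = (-172164 - 1*231353) - 1/(6*(-555)) = (-172164 - 231353) - (-1)/(6*555) = -403517 - 1*(-1/3330) = -403517 + 1/3330 = -1343711609/3330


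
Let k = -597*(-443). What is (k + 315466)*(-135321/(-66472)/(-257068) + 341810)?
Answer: 3387289739671985158343/17087824096 ≈ 1.9823e+11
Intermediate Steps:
k = 264471
(k + 315466)*(-135321/(-66472)/(-257068) + 341810) = (264471 + 315466)*(-135321/(-66472)/(-257068) + 341810) = 579937*(-135321*(-1/66472)*(-1/257068) + 341810) = 579937*((135321/66472)*(-1/257068) + 341810) = 579937*(-135321/17087824096 + 341810) = 579937*(5840789154118439/17087824096) = 3387289739671985158343/17087824096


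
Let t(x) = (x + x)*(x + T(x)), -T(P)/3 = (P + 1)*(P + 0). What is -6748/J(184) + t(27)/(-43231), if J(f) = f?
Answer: -67364053/1988626 ≈ -33.875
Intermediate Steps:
T(P) = -3*P*(1 + P) (T(P) = -3*(P + 1)*(P + 0) = -3*(1 + P)*P = -3*P*(1 + P))
t(x) = 2*x*(x - 3*x*(1 + x)) (t(x) = (x + x)*(x - 3*x*(1 + x)) = (2*x)*(x - 3*x*(1 + x)) = 2*x*(x - 3*x*(1 + x)))
-6748/J(184) + t(27)/(-43231) = -6748/184 + (27²*(-4 - 6*27))/(-43231) = -6748*1/184 + (729*(-4 - 162))*(-1/43231) = -1687/46 + (729*(-166))*(-1/43231) = -1687/46 - 121014*(-1/43231) = -1687/46 + 121014/43231 = -67364053/1988626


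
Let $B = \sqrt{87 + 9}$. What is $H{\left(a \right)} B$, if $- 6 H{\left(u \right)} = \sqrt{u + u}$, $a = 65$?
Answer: $- \frac{4 \sqrt{195}}{3} \approx -18.619$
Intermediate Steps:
$H{\left(u \right)} = - \frac{\sqrt{2} \sqrt{u}}{6}$ ($H{\left(u \right)} = - \frac{\sqrt{u + u}}{6} = - \frac{\sqrt{2 u}}{6} = - \frac{\sqrt{2} \sqrt{u}}{6}$)
$B = 4 \sqrt{6}$ ($B = \sqrt{96} = 4 \sqrt{6} \approx 9.798$)
$H{\left(a \right)} B = - \frac{\sqrt{2} \sqrt{65}}{6} \cdot 4 \sqrt{6} = - \frac{\sqrt{130}}{6} \cdot 4 \sqrt{6} = - \frac{4 \sqrt{195}}{3}$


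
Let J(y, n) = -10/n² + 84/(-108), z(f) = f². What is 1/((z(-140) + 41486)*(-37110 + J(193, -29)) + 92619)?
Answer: -2523/5719280409517 ≈ -4.4114e-10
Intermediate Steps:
J(y, n) = -7/9 - 10/n² (J(y, n) = -10/n² + 84*(-1/108) = -10/n² - 7/9 = -7/9 - 10/n²)
1/((z(-140) + 41486)*(-37110 + J(193, -29)) + 92619) = 1/(((-140)² + 41486)*(-37110 + (-7/9 - 10/(-29)²)) + 92619) = 1/((19600 + 41486)*(-37110 + (-7/9 - 10*1/841)) + 92619) = 1/(61086*(-37110 + (-7/9 - 10/841)) + 92619) = 1/(61086*(-37110 - 5977/7569) + 92619) = 1/(61086*(-280891567/7569) + 92619) = 1/(-5719514087254/2523 + 92619) = 1/(-5719280409517/2523) = -2523/5719280409517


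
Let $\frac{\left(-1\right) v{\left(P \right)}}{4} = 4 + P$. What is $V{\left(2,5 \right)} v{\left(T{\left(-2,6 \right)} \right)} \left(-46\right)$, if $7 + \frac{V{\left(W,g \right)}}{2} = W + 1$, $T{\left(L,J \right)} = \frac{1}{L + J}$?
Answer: $-6256$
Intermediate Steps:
$T{\left(L,J \right)} = \frac{1}{J + L}$
$v{\left(P \right)} = -16 - 4 P$ ($v{\left(P \right)} = - 4 \left(4 + P\right) = -16 - 4 P$)
$V{\left(W,g \right)} = -12 + 2 W$ ($V{\left(W,g \right)} = -14 + 2 \left(W + 1\right) = -14 + 2 \left(1 + W\right) = -14 + \left(2 + 2 W\right) = -12 + 2 W$)
$V{\left(2,5 \right)} v{\left(T{\left(-2,6 \right)} \right)} \left(-46\right) = \left(-12 + 2 \cdot 2\right) \left(-16 - \frac{4}{6 - 2}\right) \left(-46\right) = \left(-12 + 4\right) \left(-16 - \frac{4}{4}\right) \left(-46\right) = - 8 \left(-16 - 1\right) \left(-46\right) = \left(-8\right) \left(-17\right) \left(-46\right) = 136 \left(-46\right) = -6256$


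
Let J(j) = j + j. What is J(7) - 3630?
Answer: -3616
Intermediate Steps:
J(j) = 2*j
J(7) - 3630 = 2*7 - 3630 = 14 - 3630 = -3616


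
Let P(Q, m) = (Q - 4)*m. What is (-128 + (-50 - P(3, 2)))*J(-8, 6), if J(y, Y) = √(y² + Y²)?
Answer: -1760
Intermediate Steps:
P(Q, m) = m*(-4 + Q) (P(Q, m) = (-4 + Q)*m = m*(-4 + Q))
J(y, Y) = √(Y² + y²)
(-128 + (-50 - P(3, 2)))*J(-8, 6) = (-128 + (-50 - 2*(-4 + 3)))*√(6² + (-8)²) = (-128 + (-50 - 2*(-1)))*√(36 + 64) = (-128 + (-50 - 1*(-2)))*√100 = (-128 + (-50 + 2))*10 = (-128 - 48)*10 = -176*10 = -1760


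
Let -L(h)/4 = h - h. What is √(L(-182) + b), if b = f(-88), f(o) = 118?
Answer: √118 ≈ 10.863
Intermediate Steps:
L(h) = 0 (L(h) = -4*(h - h) = -4*0 = 0)
b = 118
√(L(-182) + b) = √(0 + 118) = √118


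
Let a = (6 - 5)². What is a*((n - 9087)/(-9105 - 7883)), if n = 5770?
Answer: 107/548 ≈ 0.19526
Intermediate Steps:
a = 1 (a = 1² = 1)
a*((n - 9087)/(-9105 - 7883)) = 1*((5770 - 9087)/(-9105 - 7883)) = 1*(-3317/(-16988)) = 1*(-3317*(-1/16988)) = 1*(107/548) = 107/548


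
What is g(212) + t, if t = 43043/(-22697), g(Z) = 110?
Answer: 2453627/22697 ≈ 108.10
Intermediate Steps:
t = -43043/22697 (t = 43043*(-1/22697) = -43043/22697 ≈ -1.8964)
g(212) + t = 110 - 43043/22697 = 2453627/22697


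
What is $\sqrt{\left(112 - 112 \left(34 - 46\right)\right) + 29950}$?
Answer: $\sqrt{31406} \approx 177.22$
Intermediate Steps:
$\sqrt{\left(112 - 112 \left(34 - 46\right)\right) + 29950} = \sqrt{\left(112 - -1344\right) + 29950} = \sqrt{\left(112 + 1344\right) + 29950} = \sqrt{1456 + 29950} = \sqrt{31406}$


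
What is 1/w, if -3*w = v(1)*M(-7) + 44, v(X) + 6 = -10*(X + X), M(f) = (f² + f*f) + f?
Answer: 1/774 ≈ 0.0012920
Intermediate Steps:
M(f) = f + 2*f² (M(f) = (f² + f²) + f = 2*f² + f = f + 2*f²)
v(X) = -6 - 20*X (v(X) = -6 - 10*(X + X) = -6 - 20*X)
w = 774 (w = -((-6 - 20*1)*(-7*(1 + 2*(-7))) + 44)/3 = -((-6 - 20)*(-7*(1 - 14)) + 44)/3 = -(-(-182)*(-13) + 44)/3 = -(-26*91 + 44)/3 = -(-2366 + 44)/3 = -⅓*(-2322) = 774)
1/w = 1/774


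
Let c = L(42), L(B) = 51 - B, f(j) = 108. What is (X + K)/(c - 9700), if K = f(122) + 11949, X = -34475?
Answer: 2038/881 ≈ 2.3133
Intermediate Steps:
c = 9 (c = 51 - 1*42 = 51 - 42 = 9)
K = 12057 (K = 108 + 11949 = 12057)
(X + K)/(c - 9700) = (-34475 + 12057)/(9 - 9700) = -22418/(-9691) = -22418*(-1/9691) = 2038/881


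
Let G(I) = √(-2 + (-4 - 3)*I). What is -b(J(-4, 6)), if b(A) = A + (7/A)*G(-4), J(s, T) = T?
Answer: -6 - 7*√26/6 ≈ -11.949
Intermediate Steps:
G(I) = √(-2 - 7*I)
b(A) = A + 7*√26/A (b(A) = A + (7/A)*√(-2 - 7*(-4)) = A + (7/A)*√(-2 + 28) = A + (7/A)*√26 = A + 7*√26/A)
-b(J(-4, 6)) = -(6 + 7*√26/6) = -6 - 7*√26/6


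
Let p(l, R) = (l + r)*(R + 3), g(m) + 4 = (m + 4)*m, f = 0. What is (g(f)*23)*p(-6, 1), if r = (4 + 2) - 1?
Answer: 368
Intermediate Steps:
r = 5 (r = 6 - 1 = 5)
g(m) = -4 + m*(4 + m) (g(m) = -4 + (m + 4)*m = -4 + (4 + m)*m = -4 + m*(4 + m))
p(l, R) = (3 + R)*(5 + l) (p(l, R) = (l + 5)*(R + 3) = (5 + l)*(3 + R) = (3 + R)*(5 + l))
(g(f)*23)*p(-6, 1) = ((-4 + 0**2 + 4*0)*23)*(15 + 3*(-6) + 5*1 + 1*(-6)) = ((-4 + 0 + 0)*23)*(15 - 18 + 5 - 6) = -4*23*(-4) = -92*(-4) = 368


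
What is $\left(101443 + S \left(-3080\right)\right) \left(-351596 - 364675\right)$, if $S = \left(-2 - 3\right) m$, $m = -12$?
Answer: $59706201747$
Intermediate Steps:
$S = 60$ ($S = \left(-2 - 3\right) \left(-12\right) = \left(-5\right) \left(-12\right) = 60$)
$\left(101443 + S \left(-3080\right)\right) \left(-351596 - 364675\right) = \left(101443 + 60 \left(-3080\right)\right) \left(-351596 - 364675\right) = \left(101443 - 184800\right) \left(-716271\right) = \left(-83357\right) \left(-716271\right) = 59706201747$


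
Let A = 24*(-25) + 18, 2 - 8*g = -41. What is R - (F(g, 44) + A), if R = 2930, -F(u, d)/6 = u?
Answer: 14177/4 ≈ 3544.3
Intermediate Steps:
g = 43/8 (g = ¼ - ⅛*(-41) = ¼ + 41/8 = 43/8 ≈ 5.3750)
F(u, d) = -6*u
A = -582 (A = -600 + 18 = -582)
R - (F(g, 44) + A) = 2930 - (-6*43/8 - 582) = 2930 - (-129/4 - 582) = 2930 - 1*(-2457/4) = 2930 + 2457/4 = 14177/4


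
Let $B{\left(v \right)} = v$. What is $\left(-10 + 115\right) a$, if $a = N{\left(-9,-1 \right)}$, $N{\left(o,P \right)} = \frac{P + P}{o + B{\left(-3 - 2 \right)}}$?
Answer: $15$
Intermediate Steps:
$N{\left(o,P \right)} = \frac{2 P}{-5 + o}$ ($N{\left(o,P \right)} = \frac{P + P}{o - 5} = \frac{2 P}{o - 5} = \frac{2 P}{-5 + o}$)
$a = \frac{1}{7}$ ($a = 2 \left(-1\right) \frac{1}{-5 - 9} = 2 \left(-1\right) \frac{1}{-14} = 2 \left(-1\right) \left(- \frac{1}{14}\right) = \frac{1}{7} \approx 0.14286$)
$\left(-10 + 115\right) a = \left(-10 + 115\right) \frac{1}{7} = 105 \cdot \frac{1}{7} = 15$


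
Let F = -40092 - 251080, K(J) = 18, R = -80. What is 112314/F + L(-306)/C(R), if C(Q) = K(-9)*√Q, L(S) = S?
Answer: -56157/145586 + 17*I*√5/20 ≈ -0.38573 + 1.9007*I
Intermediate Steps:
F = -291172
C(Q) = 18*√Q
112314/F + L(-306)/C(R) = 112314/(-291172) - 306*(-I*√5/360) = 112314*(-1/291172) - 306*(-I*√5/360) = -56157/145586 - 306*(-I*√5/360) = -56157/145586 - (-17)*I*√5/20 = -56157/145586 + 17*I*√5/20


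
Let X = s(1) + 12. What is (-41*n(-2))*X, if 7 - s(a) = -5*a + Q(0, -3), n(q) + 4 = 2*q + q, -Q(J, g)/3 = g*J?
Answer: 9840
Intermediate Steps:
Q(J, g) = -3*J*g (Q(J, g) = -3*g*J = -3*J*g)
n(q) = -4 + 3*q (n(q) = -4 + (2*q + q) = -4 + 3*q)
s(a) = 7 + 5*a (s(a) = 7 - (-5*a - 3*0*(-3)) = 7 - (-5*a + 0) = 7 - (-5)*a = 7 + 5*a)
X = 24 (X = (7 + 5*1) + 12 = (7 + 5) + 12 = 12 + 12 = 24)
(-41*n(-2))*X = -41*(-4 + 3*(-2))*24 = -41*(-4 - 6)*24 = -41*(-10)*24 = 410*24 = 9840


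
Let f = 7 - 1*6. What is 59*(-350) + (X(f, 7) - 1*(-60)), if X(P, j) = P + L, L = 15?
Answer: -20574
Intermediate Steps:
f = 1 (f = 7 - 6 = 1)
X(P, j) = 15 + P (X(P, j) = P + 15 = 15 + P)
59*(-350) + (X(f, 7) - 1*(-60)) = 59*(-350) + ((15 + 1) - 1*(-60)) = -20650 + (16 + 60) = -20650 + 76 = -20574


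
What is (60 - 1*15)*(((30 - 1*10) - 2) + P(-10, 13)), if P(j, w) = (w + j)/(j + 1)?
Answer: 795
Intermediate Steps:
P(j, w) = (j + w)/(1 + j)
(60 - 1*15)*(((30 - 1*10) - 2) + P(-10, 13)) = (60 - 1*15)*(((30 - 1*10) - 2) + (-10 + 13)/(1 - 10)) = (60 - 15)*(((30 - 10) - 2) + 3/(-9)) = 45*((20 - 2) - 1/9*3) = 45*(18 - 1/3) = 45*(53/3) = 795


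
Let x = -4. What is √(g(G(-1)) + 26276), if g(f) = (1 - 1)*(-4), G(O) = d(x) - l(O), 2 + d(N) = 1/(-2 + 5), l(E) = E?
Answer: 2*√6569 ≈ 162.10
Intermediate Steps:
d(N) = -5/3 (d(N) = -2 + 1/(-2 + 5) = -2 + 1/3 = -2 + ⅓ = -5/3)
G(O) = -5/3 - O
g(f) = 0 (g(f) = 0*(-4) = 0)
√(g(G(-1)) + 26276) = √(0 + 26276) = √26276 = 2*√6569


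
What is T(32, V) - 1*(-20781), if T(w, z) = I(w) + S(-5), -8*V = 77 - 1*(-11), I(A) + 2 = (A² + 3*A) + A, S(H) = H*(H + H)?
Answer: 21981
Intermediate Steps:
S(H) = 2*H² (S(H) = H*(2*H) = 2*H²)
I(A) = -2 + A² + 4*A (I(A) = -2 + ((A² + 3*A) + A) = -2 + (A² + 4*A) = -2 + A² + 4*A)
V = -11 (V = -(77 - 1*(-11))/8 = -(77 + 11)/8 = -⅛*88 = -11)
T(w, z) = 48 + w² + 4*w (T(w, z) = (-2 + w² + 4*w) + 2*(-5)² = (-2 + w² + 4*w) + 2*25 = (-2 + w² + 4*w) + 50 = 48 + w² + 4*w)
T(32, V) - 1*(-20781) = (48 + 32² + 4*32) - 1*(-20781) = (48 + 1024 + 128) + 20781 = 1200 + 20781 = 21981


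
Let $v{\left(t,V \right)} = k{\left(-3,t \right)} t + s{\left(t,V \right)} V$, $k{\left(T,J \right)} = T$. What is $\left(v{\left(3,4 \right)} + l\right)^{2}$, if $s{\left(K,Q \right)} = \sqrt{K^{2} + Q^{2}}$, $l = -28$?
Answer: $289$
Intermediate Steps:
$v{\left(t,V \right)} = - 3 t + V \sqrt{V^{2} + t^{2}}$ ($v{\left(t,V \right)} = - 3 t + \sqrt{t^{2} + V^{2}} V = - 3 t + \sqrt{V^{2} + t^{2}} V = - 3 t + V \sqrt{V^{2} + t^{2}}$)
$\left(v{\left(3,4 \right)} + l\right)^{2} = \left(\left(\left(-3\right) 3 + 4 \sqrt{4^{2} + 3^{2}}\right) - 28\right)^{2} = \left(\left(-9 + 4 \sqrt{16 + 9}\right) - 28\right)^{2} = \left(\left(-9 + 4 \sqrt{25}\right) - 28\right)^{2} = \left(\left(-9 + 4 \cdot 5\right) - 28\right)^{2} = \left(\left(-9 + 20\right) - 28\right)^{2} = \left(11 - 28\right)^{2} = \left(-17\right)^{2} = 289$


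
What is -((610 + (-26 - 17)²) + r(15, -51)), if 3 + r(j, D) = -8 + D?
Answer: -2397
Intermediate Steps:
r(j, D) = -11 + D (r(j, D) = -3 + (-8 + D) = -11 + D)
-((610 + (-26 - 17)²) + r(15, -51)) = -((610 + (-26 - 17)²) + (-11 - 51)) = -((610 + (-43)²) - 62) = -((610 + 1849) - 62) = -(2459 - 62) = -1*2397 = -2397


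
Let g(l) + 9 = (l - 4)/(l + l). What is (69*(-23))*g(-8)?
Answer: 52371/4 ≈ 13093.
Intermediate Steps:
g(l) = -9 + (-4 + l)/(2*l) (g(l) = -9 + (l - 4)/(l + l) = -9 + (-4 + l)/((2*l)) = -9 + (-4 + l)*(1/(2*l)) = -9 + (-4 + l)/(2*l))
(69*(-23))*g(-8) = (69*(-23))*(-17/2 - 2/(-8)) = -1587*(-17/2 - 2*(-⅛)) = -1587*(-17/2 + ¼) = -1587*(-33/4) = 52371/4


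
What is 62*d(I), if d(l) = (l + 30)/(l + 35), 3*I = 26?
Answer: 7192/131 ≈ 54.901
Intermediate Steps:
I = 26/3 (I = (1/3)*26 = 26/3 ≈ 8.6667)
d(l) = (30 + l)/(35 + l)
62*d(I) = 62*((30 + 26/3)/(35 + 26/3)) = 62*((116/3)/(131/3)) = 62*((3/131)*(116/3)) = 62*(116/131) = 7192/131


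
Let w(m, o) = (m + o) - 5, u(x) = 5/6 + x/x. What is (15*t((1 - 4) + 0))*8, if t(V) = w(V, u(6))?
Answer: -740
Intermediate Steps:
u(x) = 11/6 (u(x) = 5*(⅙) + 1 = ⅚ + 1 = 11/6)
w(m, o) = -5 + m + o
t(V) = -19/6 + V (t(V) = -5 + V + 11/6 = -19/6 + V)
(15*t((1 - 4) + 0))*8 = (15*(-19/6 + ((1 - 4) + 0)))*8 = (15*(-19/6 + (-3 + 0)))*8 = (15*(-19/6 - 3))*8 = (15*(-37/6))*8 = -185/2*8 = -740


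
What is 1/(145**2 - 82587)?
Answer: -1/61562 ≈ -1.6244e-5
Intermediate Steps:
1/(145**2 - 82587) = 1/(21025 - 82587) = 1/(-61562) = -1/61562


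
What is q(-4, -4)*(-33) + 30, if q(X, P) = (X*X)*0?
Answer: 30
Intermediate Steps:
q(X, P) = 0 (q(X, P) = X²*0 = 0)
q(-4, -4)*(-33) + 30 = 0*(-33) + 30 = 0 + 30 = 30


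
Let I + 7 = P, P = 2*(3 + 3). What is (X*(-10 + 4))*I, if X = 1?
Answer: -30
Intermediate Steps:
P = 12 (P = 2*6 = 12)
I = 5 (I = -7 + 12 = 5)
(X*(-10 + 4))*I = (1*(-10 + 4))*5 = (1*(-6))*5 = -6*5 = -30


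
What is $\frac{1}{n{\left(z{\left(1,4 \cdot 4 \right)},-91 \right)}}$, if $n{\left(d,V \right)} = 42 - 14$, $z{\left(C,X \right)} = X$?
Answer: $\frac{1}{28} \approx 0.035714$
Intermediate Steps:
$n{\left(d,V \right)} = 28$ ($n{\left(d,V \right)} = 42 - 14 = 28$)
$\frac{1}{n{\left(z{\left(1,4 \cdot 4 \right)},-91 \right)}} = \frac{1}{28}$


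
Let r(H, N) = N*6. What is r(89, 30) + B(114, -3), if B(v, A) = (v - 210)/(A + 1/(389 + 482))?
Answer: 138444/653 ≈ 212.01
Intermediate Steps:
r(H, N) = 6*N
B(v, A) = (-210 + v)/(1/871 + A) (B(v, A) = (-210 + v)/(A + 1/871) = (-210 + v)/(1/871 + A))
r(89, 30) + B(114, -3) = 6*30 + 871*(-210 + 114)/(1 + 871*(-3)) = 180 + 871*(-96)/(1 - 2613) = 180 + 871*(-96)/(-2612) = 180 + 871*(-1/2612)*(-96) = 180 + 20904/653 = 138444/653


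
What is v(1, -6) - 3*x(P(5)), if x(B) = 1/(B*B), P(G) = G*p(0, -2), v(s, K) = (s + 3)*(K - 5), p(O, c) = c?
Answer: -4403/100 ≈ -44.030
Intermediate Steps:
v(s, K) = (-5 + K)*(3 + s) (v(s, K) = (3 + s)*(-5 + K) = (-5 + K)*(3 + s))
P(G) = -2*G (P(G) = G*(-2) = -2*G)
x(B) = B⁻²
v(1, -6) - 3*x(P(5)) = (-15 - 5*1 + 3*(-6) - 6*1) - 3/(-2*5)² = (-15 - 5 - 18 - 6) - 3/(-10)² = -44 - 3*1/100 = -44 - 3/100 = -4403/100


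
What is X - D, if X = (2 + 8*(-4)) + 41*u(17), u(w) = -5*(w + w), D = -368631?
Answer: 361631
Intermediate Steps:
u(w) = -10*w
X = -7000 (X = (2 + 8*(-4)) + 41*(-10*17) = (2 - 32) + 41*(-170) = -30 - 6970 = -7000)
X - D = -7000 - 1*(-368631) = -7000 + 368631 = 361631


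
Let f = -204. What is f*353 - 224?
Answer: -72236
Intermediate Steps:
f*353 - 224 = -204*353 - 224 = -72012 - 224 = -72236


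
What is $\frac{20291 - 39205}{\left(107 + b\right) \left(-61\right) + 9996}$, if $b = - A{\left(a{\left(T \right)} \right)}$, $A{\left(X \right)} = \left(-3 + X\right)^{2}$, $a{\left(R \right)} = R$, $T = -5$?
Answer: $- \frac{18914}{7373} \approx -2.5653$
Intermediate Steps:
$b = -64$ ($b = - \left(-3 - 5\right)^{2} = - \left(-8\right)^{2} = \left(-1\right) 64 = -64$)
$\frac{20291 - 39205}{\left(107 + b\right) \left(-61\right) + 9996} = \frac{20291 - 39205}{\left(107 - 64\right) \left(-61\right) + 9996} = - \frac{18914}{43 \left(-61\right) + 9996} = - \frac{18914}{-2623 + 9996} = - \frac{18914}{7373}$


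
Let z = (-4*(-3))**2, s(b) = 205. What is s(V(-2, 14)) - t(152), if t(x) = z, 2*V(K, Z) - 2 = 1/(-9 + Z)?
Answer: 61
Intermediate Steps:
V(K, Z) = 1 + 1/(2*(-9 + Z))
z = 144 (z = 12**2 = 144)
t(x) = 144
s(V(-2, 14)) - t(152) = 205 - 1*144 = 205 - 144 = 61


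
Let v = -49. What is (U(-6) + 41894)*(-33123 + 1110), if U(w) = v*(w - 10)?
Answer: -1366250814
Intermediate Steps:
U(w) = 490 - 49*w (U(w) = -49*(w - 10) = -49*(-10 + w) = 490 - 49*w)
(U(-6) + 41894)*(-33123 + 1110) = ((490 - 49*(-6)) + 41894)*(-33123 + 1110) = ((490 + 294) + 41894)*(-32013) = (784 + 41894)*(-32013) = 42678*(-32013) = -1366250814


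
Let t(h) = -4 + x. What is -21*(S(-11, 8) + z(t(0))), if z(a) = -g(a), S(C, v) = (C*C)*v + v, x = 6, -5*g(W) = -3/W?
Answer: -204897/10 ≈ -20490.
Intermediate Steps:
g(W) = 3/(5*W) (g(W) = -(-3)/(5*W) = 3/(5*W))
t(h) = 2 (t(h) = -4 + 6 = 2)
S(C, v) = v + v*C² (S(C, v) = C²*v + v = v*C² + v = v + v*C²)
z(a) = -3/(5*a)
-21*(S(-11, 8) + z(t(0))) = -21*(8*(1 + (-11)²) - ⅗/2) = -21*(8*(1 + 121) - ⅗*½) = -21*(8*122 - 3/10) = -21*(976 - 3/10) = -21*9757/10 = -204897/10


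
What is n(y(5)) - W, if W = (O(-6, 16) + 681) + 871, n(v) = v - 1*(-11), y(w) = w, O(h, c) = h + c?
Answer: -1546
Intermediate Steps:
O(h, c) = c + h
n(v) = 11 + v (n(v) = v + 11 = 11 + v)
W = 1562 (W = ((16 - 6) + 681) + 871 = (10 + 681) + 871 = 691 + 871 = 1562)
n(y(5)) - W = (11 + 5) - 1*1562 = 16 - 1562 = -1546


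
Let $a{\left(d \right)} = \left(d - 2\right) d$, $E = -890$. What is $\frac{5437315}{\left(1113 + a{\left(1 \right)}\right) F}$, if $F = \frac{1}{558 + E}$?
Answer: $- \frac{451297145}{278} \approx -1.6234 \cdot 10^{6}$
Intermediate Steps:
$F = - \frac{1}{332}$ ($F = \frac{1}{558 - 890} = \frac{1}{-332} = - \frac{1}{332} \approx -0.003012$)
$a{\left(d \right)} = d \left(-2 + d\right)$ ($a{\left(d \right)} = \left(-2 + d\right) d = d \left(-2 + d\right)$)
$\frac{5437315}{\left(1113 + a{\left(1 \right)}\right) F} = \frac{5437315}{\left(1113 + 1 \left(-2 + 1\right)\right) \left(- \frac{1}{332}\right)} = \frac{5437315}{\left(1113 + 1 \left(-1\right)\right) \left(- \frac{1}{332}\right)} = \frac{5437315}{\left(1113 - 1\right) \left(- \frac{1}{332}\right)} = \frac{5437315}{1112 \left(- \frac{1}{332}\right)} = \frac{5437315}{- \frac{278}{83}} = 5437315 \left(- \frac{83}{278}\right) = - \frac{451297145}{278}$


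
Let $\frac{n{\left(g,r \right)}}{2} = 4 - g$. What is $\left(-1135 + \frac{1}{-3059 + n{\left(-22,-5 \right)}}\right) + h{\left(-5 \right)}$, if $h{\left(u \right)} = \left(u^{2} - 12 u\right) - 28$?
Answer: $- \frac{3241547}{3007} \approx -1078.0$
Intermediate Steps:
$n{\left(g,r \right)} = 8 - 2 g$ ($n{\left(g,r \right)} = 2 \left(4 - g\right) = 8 - 2 g$)
$h{\left(u \right)} = -28 + u^{2} - 12 u$
$\left(-1135 + \frac{1}{-3059 + n{\left(-22,-5 \right)}}\right) + h{\left(-5 \right)} = \left(-1135 + \frac{1}{-3059 + \left(8 - -44\right)}\right) - \left(-32 - 25\right) = \left(-1135 + \frac{1}{-3059 + \left(8 + 44\right)}\right) + \left(-28 + 25 + 60\right) = \left(-1135 + \frac{1}{-3059 + 52}\right) + 57 = \left(-1135 + \frac{1}{-3007}\right) + 57 = \left(-1135 - \frac{1}{3007}\right) + 57 = - \frac{3412946}{3007} + 57 = - \frac{3241547}{3007}$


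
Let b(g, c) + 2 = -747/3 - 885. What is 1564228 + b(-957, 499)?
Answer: 1563092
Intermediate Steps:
b(g, c) = -1136 (b(g, c) = -2 + (-747/3 - 885) = -2 + (-747*1/3 - 885) = -2 + (-249 - 885) = -2 - 1134 = -1136)
1564228 + b(-957, 499) = 1564228 - 1136 = 1563092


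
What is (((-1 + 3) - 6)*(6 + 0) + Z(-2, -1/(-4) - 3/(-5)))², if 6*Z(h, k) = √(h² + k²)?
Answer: (-2880 + √1889)²/14400 ≈ 558.75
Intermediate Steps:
Z(h, k) = √(h² + k²)/6
(((-1 + 3) - 6)*(6 + 0) + Z(-2, -1/(-4) - 3/(-5)))² = (((-1 + 3) - 6)*(6 + 0) + √((-2)² + (-1/(-4) - 3/(-5))²)/6)² = ((2 - 6)*6 + √(4 + (-1*(-¼) - 3*(-⅕))²)/6)² = (-4*6 + √(4 + (¼ + ⅗)²)/6)² = (-24 + √(4 + (17/20)²)/6)² = (-24 + √(4 + 289/400)/6)² = (-24 + √(1889/400)/6)² = (-24 + (√1889/20)/6)² = (-24 + √1889/120)²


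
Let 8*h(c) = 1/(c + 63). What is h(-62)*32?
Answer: 4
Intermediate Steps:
h(c) = 1/(8*(63 + c)) (h(c) = 1/(8*(c + 63)) = 1/(8*(63 + c)))
h(-62)*32 = (1/(8*(63 - 62)))*32 = ((⅛)/1)*32 = ((⅛)*1)*32 = (⅛)*32 = 4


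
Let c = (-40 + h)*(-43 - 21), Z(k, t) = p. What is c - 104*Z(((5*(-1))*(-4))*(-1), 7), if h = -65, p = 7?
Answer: 5992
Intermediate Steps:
Z(k, t) = 7
c = 6720 (c = (-40 - 65)*(-43 - 21) = -105*(-64) = 6720)
c - 104*Z(((5*(-1))*(-4))*(-1), 7) = 6720 - 104*7 = 6720 - 728 = 5992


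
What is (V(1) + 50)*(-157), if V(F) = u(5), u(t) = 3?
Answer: -8321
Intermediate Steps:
V(F) = 3
(V(1) + 50)*(-157) = (3 + 50)*(-157) = 53*(-157) = -8321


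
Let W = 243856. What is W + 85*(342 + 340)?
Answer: 301826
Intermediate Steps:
W + 85*(342 + 340) = 243856 + 85*(342 + 340) = 243856 + 85*682 = 243856 + 57970 = 301826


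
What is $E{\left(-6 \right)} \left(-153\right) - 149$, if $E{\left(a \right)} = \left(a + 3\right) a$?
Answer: $-2903$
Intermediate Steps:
$E{\left(a \right)} = a \left(3 + a\right)$ ($E{\left(a \right)} = \left(3 + a\right) a = a \left(3 + a\right)$)
$E{\left(-6 \right)} \left(-153\right) - 149 = - 6 \left(3 - 6\right) \left(-153\right) - 149 = \left(-6\right) \left(-3\right) \left(-153\right) - 149 = 18 \left(-153\right) - 149 = -2754 - 149 = -2903$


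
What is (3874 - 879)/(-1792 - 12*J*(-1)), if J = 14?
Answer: -2995/1624 ≈ -1.8442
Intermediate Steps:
(3874 - 879)/(-1792 - 12*J*(-1)) = (3874 - 879)/(-1792 - 12*14*(-1)) = 2995/(-1792 - 168*(-1)) = 2995/(-1792 + 168) = 2995/(-1624) = 2995*(-1/1624) = -2995/1624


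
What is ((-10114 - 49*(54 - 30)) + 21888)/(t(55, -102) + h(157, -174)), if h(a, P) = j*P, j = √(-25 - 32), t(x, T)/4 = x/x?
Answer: 10598/431437 + 461013*I*√57/431437 ≈ 0.024564 + 8.0674*I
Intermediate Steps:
t(x, T) = 4 (t(x, T) = 4*(x/x) = 4*1 = 4)
j = I*√57 (j = √(-57) = I*√57 ≈ 7.5498*I)
h(a, P) = I*P*√57 (h(a, P) = (I*√57)*P = I*P*√57)
((-10114 - 49*(54 - 30)) + 21888)/(t(55, -102) + h(157, -174)) = ((-10114 - 49*(54 - 30)) + 21888)/(4 + I*(-174)*√57) = ((-10114 - 49*24) + 21888)/(4 - 174*I*√57) = ((-10114 - 1*1176) + 21888)/(4 - 174*I*√57) = ((-10114 - 1176) + 21888)/(4 - 174*I*√57) = (-11290 + 21888)/(4 - 174*I*√57) = 10598/(4 - 174*I*√57)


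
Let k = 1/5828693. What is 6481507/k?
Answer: 37778714480351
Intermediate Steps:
k = 1/5828693 ≈ 1.7157e-7
6481507/k = 6481507/(1/5828693) = 6481507*5828693 = 37778714480351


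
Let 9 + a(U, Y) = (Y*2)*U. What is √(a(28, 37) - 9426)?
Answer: I*√7363 ≈ 85.808*I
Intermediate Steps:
a(U, Y) = -9 + 2*U*Y (a(U, Y) = -9 + (Y*2)*U = -9 + (2*Y)*U = -9 + 2*U*Y)
√(a(28, 37) - 9426) = √((-9 + 2*28*37) - 9426) = √((-9 + 2072) - 9426) = √(2063 - 9426) = √(-7363) = I*√7363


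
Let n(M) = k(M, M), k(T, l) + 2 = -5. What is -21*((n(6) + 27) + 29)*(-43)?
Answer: 44247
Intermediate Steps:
k(T, l) = -7 (k(T, l) = -2 - 5 = -7)
n(M) = -7
-21*((n(6) + 27) + 29)*(-43) = -21*((-7 + 27) + 29)*(-43) = -21*(20 + 29)*(-43) = -21*49*(-43) = -1029*(-43) = 44247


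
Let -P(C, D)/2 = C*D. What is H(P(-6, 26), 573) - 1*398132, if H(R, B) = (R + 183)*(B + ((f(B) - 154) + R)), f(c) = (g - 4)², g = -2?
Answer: -18467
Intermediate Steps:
P(C, D) = -2*C*D
f(c) = 36 (f(c) = (-2 - 4)² = (-6)² = 36)
H(R, B) = (183 + R)*(-118 + B + R) (H(R, B) = (R + 183)*(B + ((36 - 154) + R)) = (183 + R)*(B + (-118 + R)) = (183 + R)*(-118 + B + R))
H(P(-6, 26), 573) - 1*398132 = (-21594 + (-2*(-6)*26)² + 65*(-2*(-6)*26) + 183*573 + 573*(-2*(-6)*26)) - 1*398132 = (-21594 + 312² + 65*312 + 104859 + 573*312) - 398132 = (-21594 + 97344 + 20280 + 104859 + 178776) - 398132 = 379665 - 398132 = -18467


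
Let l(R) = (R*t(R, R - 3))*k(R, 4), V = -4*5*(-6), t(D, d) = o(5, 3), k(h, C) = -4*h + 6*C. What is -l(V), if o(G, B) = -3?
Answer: -164160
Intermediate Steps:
t(D, d) = -3
V = 120 (V = -20*(-6) = 120)
l(R) = -3*R*(24 - 4*R) (l(R) = (R*(-3))*(-4*R + 6*4) = (-3*R)*(-4*R + 24) = (-3*R)*(24 - 4*R) = -3*R*(24 - 4*R))
-l(V) = -12*120*(-6 + 120) = -12*120*114 = -1*164160 = -164160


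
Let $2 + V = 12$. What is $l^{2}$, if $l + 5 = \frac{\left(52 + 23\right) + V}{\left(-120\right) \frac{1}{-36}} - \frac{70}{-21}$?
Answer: $\frac{20449}{36} \approx 568.03$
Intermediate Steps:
$V = 10$ ($V = -2 + 12 = 10$)
$l = \frac{143}{6}$ ($l = -5 - \left(- \frac{10}{3} - \frac{\left(52 + 23\right) + 10}{\left(-120\right) \frac{1}{-36}}\right) = -5 - \left(- \frac{10}{3} - \frac{75 + 10}{\left(-120\right) \left(- \frac{1}{36}\right)}\right) = -5 + \left(\frac{85}{\frac{10}{3}} + \frac{10}{3}\right) = -5 + \left(85 \cdot \frac{3}{10} + \frac{10}{3}\right) = -5 + \left(\frac{51}{2} + \frac{10}{3}\right) = -5 + \frac{173}{6} = \frac{143}{6} \approx 23.833$)
$l^{2} = \left(\frac{143}{6}\right)^{2} = \frac{20449}{36}$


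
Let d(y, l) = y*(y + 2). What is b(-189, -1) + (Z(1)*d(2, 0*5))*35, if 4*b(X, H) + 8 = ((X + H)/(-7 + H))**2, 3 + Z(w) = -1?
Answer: -62783/64 ≈ -980.98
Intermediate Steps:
Z(w) = -4 (Z(w) = -3 - 1 = -4)
b(X, H) = -2 + (H + X)**2/(4*(-7 + H)**2) (b(X, H) = -2 + ((X + H)/(-7 + H))**2/4 = -2 + ((H + X)/(-7 + H))**2/4 = -2 + ((H + X)**2/(-7 + H)**2)/4 = -2 + (H + X)**2/(4*(-7 + H)**2))
d(y, l) = y*(2 + y)
b(-189, -1) + (Z(1)*d(2, 0*5))*35 = (-2 + (-1 - 189)**2/(4*(-7 - 1)**2)) - 8*(2 + 2)*35 = (-2 + (1/4)*(-190)**2/(-8)**2) - 8*4*35 = (-2 + (1/4)*(1/64)*36100) - 4*8*35 = (-2 + 9025/64) - 32*35 = 8897/64 - 1120 = -62783/64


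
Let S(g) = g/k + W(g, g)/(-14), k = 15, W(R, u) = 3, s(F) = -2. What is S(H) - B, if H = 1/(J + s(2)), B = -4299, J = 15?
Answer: 11735699/2730 ≈ 4298.8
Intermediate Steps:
H = 1/13 (H = 1/(15 - 2) = 1/13 ≈ 0.076923)
S(g) = -3/14 + g/15 (S(g) = g/15 + 3/(-14) = g*(1/15) + 3*(-1/14) = g/15 - 3/14 = -3/14 + g/15)
S(H) - B = (-3/14 + (1/15)*(1/13)) - 1*(-4299) = (-3/14 + 1/195) + 4299 = -571/2730 + 4299 = 11735699/2730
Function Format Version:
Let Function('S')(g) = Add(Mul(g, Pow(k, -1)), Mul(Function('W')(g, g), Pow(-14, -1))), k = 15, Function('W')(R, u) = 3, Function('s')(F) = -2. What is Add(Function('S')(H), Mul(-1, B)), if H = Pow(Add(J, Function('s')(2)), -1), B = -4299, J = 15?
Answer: Rational(11735699, 2730) ≈ 4298.8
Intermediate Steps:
H = Rational(1, 13) (H = Pow(Add(15, -2), -1) = Pow(13, -1) = Rational(1, 13) ≈ 0.076923)
Function('S')(g) = Add(Rational(-3, 14), Mul(Rational(1, 15), g)) (Function('S')(g) = Add(Mul(g, Pow(15, -1)), Mul(3, Pow(-14, -1))) = Add(Mul(g, Rational(1, 15)), Mul(3, Rational(-1, 14))) = Add(Mul(Rational(1, 15), g), Rational(-3, 14)) = Add(Rational(-3, 14), Mul(Rational(1, 15), g)))
Add(Function('S')(H), Mul(-1, B)) = Add(Add(Rational(-3, 14), Mul(Rational(1, 15), Rational(1, 13))), Mul(-1, -4299)) = Add(Add(Rational(-3, 14), Rational(1, 195)), 4299) = Add(Rational(-571, 2730), 4299) = Rational(11735699, 2730)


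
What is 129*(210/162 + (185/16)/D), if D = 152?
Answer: 3874945/21888 ≈ 177.04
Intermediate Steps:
129*(210/162 + (185/16)/D) = 129*(210/162 + (185/16)/152) = 129*(210*(1/162) + (185*(1/16))*(1/152)) = 129*(35/27 + (185/16)*(1/152)) = 129*(35/27 + 185/2432) = 129*(90115/65664) = 3874945/21888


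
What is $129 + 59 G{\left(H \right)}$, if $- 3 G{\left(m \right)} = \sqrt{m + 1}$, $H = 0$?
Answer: $\frac{328}{3} \approx 109.33$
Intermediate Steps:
$G{\left(m \right)} = - \frac{\sqrt{1 + m}}{3}$ ($G{\left(m \right)} = - \frac{\sqrt{m + 1}}{3} = - \frac{\sqrt{1 + m}}{3}$)
$129 + 59 G{\left(H \right)} = 129 + 59 \left(- \frac{\sqrt{1 + 0}}{3}\right) = 129 + 59 \left(- \frac{\sqrt{1}}{3}\right) = 129 + 59 \left(\left(- \frac{1}{3}\right) 1\right) = 129 + 59 \left(- \frac{1}{3}\right) = 129 - \frac{59}{3} = \frac{328}{3}$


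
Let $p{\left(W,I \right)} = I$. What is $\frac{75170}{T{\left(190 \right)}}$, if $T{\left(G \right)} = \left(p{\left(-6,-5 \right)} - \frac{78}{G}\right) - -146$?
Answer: $\frac{3570575}{6678} \approx 534.68$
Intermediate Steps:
$T{\left(G \right)} = 141 - \frac{78}{G}$ ($T{\left(G \right)} = \left(-5 - \frac{78}{G}\right) - -146 = \left(-5 - \frac{78}{G}\right) + 146 = 141 - \frac{78}{G}$)
$\frac{75170}{T{\left(190 \right)}} = \frac{75170}{141 - \frac{78}{190}} = \frac{75170}{141 - \frac{39}{95}} = \frac{75170}{\frac{13356}{95}} = 75170 \cdot \frac{95}{13356} = \frac{3570575}{6678}$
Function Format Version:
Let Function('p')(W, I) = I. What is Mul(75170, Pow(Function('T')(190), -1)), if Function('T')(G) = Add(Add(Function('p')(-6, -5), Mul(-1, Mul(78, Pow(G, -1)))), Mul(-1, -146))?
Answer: Rational(3570575, 6678) ≈ 534.68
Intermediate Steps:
Function('T')(G) = Add(141, Mul(-78, Pow(G, -1))) (Function('T')(G) = Add(Add(-5, Mul(-1, Mul(78, Pow(G, -1)))), Mul(-1, -146)) = Add(Add(-5, Mul(-78, Pow(G, -1))), 146) = Add(141, Mul(-78, Pow(G, -1))))
Mul(75170, Pow(Function('T')(190), -1)) = Mul(75170, Pow(Add(141, Mul(-78, Pow(190, -1))), -1)) = Mul(75170, Pow(Add(141, Mul(-78, Rational(1, 190))), -1)) = Mul(75170, Pow(Add(141, Rational(-39, 95)), -1)) = Mul(75170, Pow(Rational(13356, 95), -1)) = Mul(75170, Rational(95, 13356)) = Rational(3570575, 6678)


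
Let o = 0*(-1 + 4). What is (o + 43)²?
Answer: 1849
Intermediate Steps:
o = 0 (o = 0*3 = 0)
(o + 43)² = (0 + 43)² = 43² = 1849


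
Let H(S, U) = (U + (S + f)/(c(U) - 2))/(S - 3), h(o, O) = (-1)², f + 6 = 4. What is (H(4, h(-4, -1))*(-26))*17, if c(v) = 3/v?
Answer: -1326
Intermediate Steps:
f = -2 (f = -6 + 4 = -2)
h(o, O) = 1
H(S, U) = (U + (-2 + S)/(-2 + 3/U))/(-3 + S) (H(S, U) = (U + (S - 2)/(3/U - 2))/(S - 3) = (U + (-2 + S)/(-2 + 3/U))/(-3 + S))
(H(4, h(-4, -1))*(-26))*17 = ((1*(1 + 4 - 2*1)/(-9 + 3*4 + 2*1*(3 - 1*4)))*(-26))*17 = ((1*(1 + 4 - 2)/(-9 + 12 + 2*1*(3 - 4)))*(-26))*17 = ((1*3/(-9 + 12 + 2*1*(-1)))*(-26))*17 = ((1*3/(-9 + 12 - 2))*(-26))*17 = ((1*3/1)*(-26))*17 = ((1*1*3)*(-26))*17 = (3*(-26))*17 = -78*17 = -1326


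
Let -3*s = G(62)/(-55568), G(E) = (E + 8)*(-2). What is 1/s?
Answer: -41676/35 ≈ -1190.7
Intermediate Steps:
G(E) = -16 - 2*E (G(E) = (8 + E)*(-2) = -16 - 2*E)
s = -35/41676 (s = -(-16 - 2*62)/(3*(-55568)) = -(-16 - 124)*(-1)/(3*55568) = -(-140)*(-1)/(3*55568) = -1/3*35/13892 = -35/41676 ≈ -0.00083981)
1/s = 1/(-35/41676) = -41676/35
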